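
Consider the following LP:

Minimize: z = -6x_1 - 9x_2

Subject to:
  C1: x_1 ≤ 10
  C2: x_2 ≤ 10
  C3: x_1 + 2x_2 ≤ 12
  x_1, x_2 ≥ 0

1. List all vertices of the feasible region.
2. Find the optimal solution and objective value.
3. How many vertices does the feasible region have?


1. (0, 0), (10, 0), (10, 1), (0, 6)
2. x_1 = 10, x_2 = 1, z = -69
3. 4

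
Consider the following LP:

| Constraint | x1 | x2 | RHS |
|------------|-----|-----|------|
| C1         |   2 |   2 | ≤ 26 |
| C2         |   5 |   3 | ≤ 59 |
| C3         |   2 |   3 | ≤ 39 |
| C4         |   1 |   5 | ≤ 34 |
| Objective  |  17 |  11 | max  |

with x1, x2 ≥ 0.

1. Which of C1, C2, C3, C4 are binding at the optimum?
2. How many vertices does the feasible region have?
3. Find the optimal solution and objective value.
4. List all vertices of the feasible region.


1. C1, C2
2. 5
3. x1 = 10, x2 = 3, z = 203
4. (0, 0), (11.8, 0), (10, 3), (7.75, 5.25), (0, 6.8)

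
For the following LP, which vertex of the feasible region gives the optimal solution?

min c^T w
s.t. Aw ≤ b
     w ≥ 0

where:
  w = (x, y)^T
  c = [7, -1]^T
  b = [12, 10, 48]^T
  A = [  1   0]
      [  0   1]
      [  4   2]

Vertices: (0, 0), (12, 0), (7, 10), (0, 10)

Evaluate the objective at each vertex of the feasible region:
  z(0, 0) = 0
  z(12, 0) = 84
  z(7, 10) = 39
  z(0, 10) = -10  ←
The minimum is at x = 0, y = 10.

(0, 10)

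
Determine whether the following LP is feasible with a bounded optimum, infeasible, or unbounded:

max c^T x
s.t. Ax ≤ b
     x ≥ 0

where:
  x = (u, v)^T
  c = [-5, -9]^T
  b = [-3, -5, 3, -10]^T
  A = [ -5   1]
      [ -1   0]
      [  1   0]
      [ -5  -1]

Infeasible (no feasible solution exists)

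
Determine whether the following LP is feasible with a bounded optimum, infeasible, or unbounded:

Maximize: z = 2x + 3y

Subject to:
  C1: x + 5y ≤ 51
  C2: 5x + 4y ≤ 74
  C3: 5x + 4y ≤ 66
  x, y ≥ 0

Feasible with a bounded optimal solution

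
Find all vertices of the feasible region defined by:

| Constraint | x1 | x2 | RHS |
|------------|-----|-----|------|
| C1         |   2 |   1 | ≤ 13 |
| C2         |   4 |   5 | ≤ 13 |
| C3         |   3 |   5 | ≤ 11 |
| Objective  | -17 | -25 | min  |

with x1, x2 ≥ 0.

(0, 0), (3.25, 0), (2, 1), (0, 2.2)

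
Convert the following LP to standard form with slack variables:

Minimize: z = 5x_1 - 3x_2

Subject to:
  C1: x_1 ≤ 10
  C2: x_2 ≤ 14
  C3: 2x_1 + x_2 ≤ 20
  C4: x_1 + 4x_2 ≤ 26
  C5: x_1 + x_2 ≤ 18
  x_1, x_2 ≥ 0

min z = 5x_1 - 3x_2

s.t.
  x_1 + s1 = 10
  x_2 + s2 = 14
  2x_1 + x_2 + s3 = 20
  x_1 + 4x_2 + s4 = 26
  x_1 + x_2 + s5 = 18
  x_1, x_2, s1, s2, s3, s4, s5 ≥ 0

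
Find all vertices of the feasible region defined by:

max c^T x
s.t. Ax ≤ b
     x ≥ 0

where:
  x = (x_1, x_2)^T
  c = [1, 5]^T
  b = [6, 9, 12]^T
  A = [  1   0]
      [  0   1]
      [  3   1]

(0, 0), (4, 0), (1, 9), (0, 9)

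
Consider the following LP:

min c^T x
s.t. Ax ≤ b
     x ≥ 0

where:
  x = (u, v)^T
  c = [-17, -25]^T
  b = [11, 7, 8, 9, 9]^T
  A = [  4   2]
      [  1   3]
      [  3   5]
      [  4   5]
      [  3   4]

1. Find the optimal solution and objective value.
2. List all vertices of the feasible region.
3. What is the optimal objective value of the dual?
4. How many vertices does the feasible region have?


1. u = 1, v = 1, z = -42
2. (0, 0), (2.25, 0), (1, 1), (0, 1.6)
3. -42
4. 4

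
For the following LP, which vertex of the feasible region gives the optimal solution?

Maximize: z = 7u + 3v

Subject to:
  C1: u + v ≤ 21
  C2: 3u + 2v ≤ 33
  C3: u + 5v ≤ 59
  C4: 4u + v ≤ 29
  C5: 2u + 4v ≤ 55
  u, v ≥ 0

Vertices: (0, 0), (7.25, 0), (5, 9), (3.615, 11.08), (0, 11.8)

Evaluate the objective at each vertex of the feasible region:
  z(0, 0) = 0
  z(7.25, 0) = 50.75
  z(5, 9) = 62  ←
  z(3.615, 11.08) = 58.54
  z(0, 11.8) = 35.4
The maximum is at u = 5, v = 9.

(5, 9)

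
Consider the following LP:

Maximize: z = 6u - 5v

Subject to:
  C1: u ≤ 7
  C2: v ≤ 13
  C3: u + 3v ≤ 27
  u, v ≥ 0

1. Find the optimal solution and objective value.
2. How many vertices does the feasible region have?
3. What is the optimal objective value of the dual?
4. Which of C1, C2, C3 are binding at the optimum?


1. u = 7, v = 0, z = 42
2. 4
3. 42
4. C1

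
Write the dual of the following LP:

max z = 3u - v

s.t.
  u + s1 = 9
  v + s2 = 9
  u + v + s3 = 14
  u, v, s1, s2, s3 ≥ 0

Primal max cᵀx s.t. Ax ≤ b, x ≥ 0  →  Dual min bᵀy s.t. Aᵀy ≥ c, y ≥ 0.

Minimize: z = 9y1 + 9y2 + 14y3

Subject to:
  y1 + y3 ≥ 3
  y2 + y3 ≥ -1
  y1, y2, y3 ≥ 0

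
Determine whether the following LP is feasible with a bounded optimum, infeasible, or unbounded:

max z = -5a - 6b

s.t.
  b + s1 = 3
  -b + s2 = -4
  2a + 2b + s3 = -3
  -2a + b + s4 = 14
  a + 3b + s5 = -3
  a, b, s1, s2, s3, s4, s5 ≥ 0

Infeasible (no feasible solution exists)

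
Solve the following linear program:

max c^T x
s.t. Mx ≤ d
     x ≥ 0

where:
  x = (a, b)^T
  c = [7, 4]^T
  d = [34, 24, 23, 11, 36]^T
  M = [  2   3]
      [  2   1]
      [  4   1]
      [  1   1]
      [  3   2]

Evaluate the objective at each vertex of the feasible region:
  z(0, 0) = 0
  z(5.75, 0) = 40.25
  z(4, 7) = 56  ←
  z(0, 11) = 44
The maximum is at a = 4, b = 7.

a = 4, b = 7, z = 56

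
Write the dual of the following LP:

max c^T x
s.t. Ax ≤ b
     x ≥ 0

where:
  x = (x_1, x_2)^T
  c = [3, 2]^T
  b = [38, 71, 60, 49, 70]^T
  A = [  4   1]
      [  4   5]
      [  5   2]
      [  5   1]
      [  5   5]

Primal max cᵀx s.t. Ax ≤ b, x ≥ 0  →  Dual min bᵀy s.t. Aᵀy ≥ c, y ≥ 0.

Minimize: z = 38y1 + 71y2 + 60y3 + 49y4 + 70y5

Subject to:
  4y1 + 4y2 + 5y3 + 5y4 + 5y5 ≥ 3
  y1 + 5y2 + 2y3 + y4 + 5y5 ≥ 2
  y1, y2, y3, y4, y5 ≥ 0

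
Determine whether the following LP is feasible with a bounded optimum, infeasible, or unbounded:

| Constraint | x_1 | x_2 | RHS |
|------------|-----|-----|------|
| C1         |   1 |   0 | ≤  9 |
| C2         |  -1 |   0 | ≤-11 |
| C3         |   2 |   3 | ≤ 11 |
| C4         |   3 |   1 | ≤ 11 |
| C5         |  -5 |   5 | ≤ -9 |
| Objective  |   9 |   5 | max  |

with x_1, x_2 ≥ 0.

Infeasible (no feasible solution exists)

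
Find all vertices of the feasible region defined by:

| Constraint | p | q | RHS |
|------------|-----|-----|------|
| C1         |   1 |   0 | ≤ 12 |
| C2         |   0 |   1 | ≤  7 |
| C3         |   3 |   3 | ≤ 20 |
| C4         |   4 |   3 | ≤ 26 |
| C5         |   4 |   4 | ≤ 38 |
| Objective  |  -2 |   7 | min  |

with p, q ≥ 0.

(0, 0), (6.5, 0), (6, 0.6667), (0, 6.667)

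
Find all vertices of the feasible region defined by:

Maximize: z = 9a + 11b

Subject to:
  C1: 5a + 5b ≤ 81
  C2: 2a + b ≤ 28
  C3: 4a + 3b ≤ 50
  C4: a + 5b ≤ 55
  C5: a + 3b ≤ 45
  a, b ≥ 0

(0, 0), (12.5, 0), (5, 10), (0, 11)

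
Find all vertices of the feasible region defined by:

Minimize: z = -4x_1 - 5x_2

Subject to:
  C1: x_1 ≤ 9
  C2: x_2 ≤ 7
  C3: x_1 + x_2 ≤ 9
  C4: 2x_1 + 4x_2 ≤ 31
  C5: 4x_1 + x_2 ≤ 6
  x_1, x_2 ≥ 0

(0, 0), (1.5, 0), (0, 6)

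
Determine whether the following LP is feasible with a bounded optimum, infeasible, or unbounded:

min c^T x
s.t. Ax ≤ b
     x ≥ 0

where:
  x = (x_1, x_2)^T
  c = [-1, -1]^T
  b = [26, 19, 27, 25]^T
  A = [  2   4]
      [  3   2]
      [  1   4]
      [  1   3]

Feasible with a bounded optimal solution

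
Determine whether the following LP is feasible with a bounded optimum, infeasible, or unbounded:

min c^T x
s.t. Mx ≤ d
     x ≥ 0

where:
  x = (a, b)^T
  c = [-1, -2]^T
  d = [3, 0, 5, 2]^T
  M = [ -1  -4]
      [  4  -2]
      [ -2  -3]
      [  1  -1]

Unbounded (objective can decrease without bound)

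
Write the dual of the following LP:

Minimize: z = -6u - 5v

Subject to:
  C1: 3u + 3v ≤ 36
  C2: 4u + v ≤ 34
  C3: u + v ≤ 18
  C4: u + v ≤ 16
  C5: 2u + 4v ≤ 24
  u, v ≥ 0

Primal min cᵀx s.t. Ax ≤ b, x ≥ 0  →  Dual max −bᵀy s.t. Aᵀy ≥ −c, y ≥ 0.

Maximize: z = -36y1 - 34y2 - 18y3 - 16y4 - 24y5

Subject to:
  3y1 + 4y2 + y3 + y4 + 2y5 ≥ 6
  3y1 + y2 + y3 + y4 + 4y5 ≥ 5
  y1, y2, y3, y4, y5 ≥ 0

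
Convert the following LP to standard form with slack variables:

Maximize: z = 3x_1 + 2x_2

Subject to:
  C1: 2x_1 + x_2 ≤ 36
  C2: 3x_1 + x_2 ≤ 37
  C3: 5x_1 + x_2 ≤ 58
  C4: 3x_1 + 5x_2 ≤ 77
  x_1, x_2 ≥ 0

max z = 3x_1 + 2x_2

s.t.
  2x_1 + x_2 + s1 = 36
  3x_1 + x_2 + s2 = 37
  5x_1 + x_2 + s3 = 58
  3x_1 + 5x_2 + s4 = 77
  x_1, x_2, s1, s2, s3, s4 ≥ 0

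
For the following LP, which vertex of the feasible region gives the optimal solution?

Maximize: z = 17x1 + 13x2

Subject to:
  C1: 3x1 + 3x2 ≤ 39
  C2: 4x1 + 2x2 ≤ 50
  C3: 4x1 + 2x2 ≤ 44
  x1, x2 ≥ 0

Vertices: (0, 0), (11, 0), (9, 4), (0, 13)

Evaluate the objective at each vertex of the feasible region:
  z(0, 0) = 0
  z(11, 0) = 187
  z(9, 4) = 205  ←
  z(0, 13) = 169
The maximum is at x1 = 9, x2 = 4.

(9, 4)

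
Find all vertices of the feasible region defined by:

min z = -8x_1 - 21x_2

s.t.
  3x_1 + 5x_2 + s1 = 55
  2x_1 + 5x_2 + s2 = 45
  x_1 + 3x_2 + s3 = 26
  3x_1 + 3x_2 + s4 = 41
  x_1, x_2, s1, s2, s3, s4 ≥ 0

(0, 0), (13.67, 0), (7.778, 5.889), (5, 7), (0, 8.667)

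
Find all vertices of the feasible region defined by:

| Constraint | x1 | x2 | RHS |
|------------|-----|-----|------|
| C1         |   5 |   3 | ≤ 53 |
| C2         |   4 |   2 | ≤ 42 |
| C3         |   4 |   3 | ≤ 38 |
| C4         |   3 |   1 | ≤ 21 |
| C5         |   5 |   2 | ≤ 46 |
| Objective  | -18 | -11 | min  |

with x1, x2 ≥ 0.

(0, 0), (7, 0), (5, 6), (0, 12.67)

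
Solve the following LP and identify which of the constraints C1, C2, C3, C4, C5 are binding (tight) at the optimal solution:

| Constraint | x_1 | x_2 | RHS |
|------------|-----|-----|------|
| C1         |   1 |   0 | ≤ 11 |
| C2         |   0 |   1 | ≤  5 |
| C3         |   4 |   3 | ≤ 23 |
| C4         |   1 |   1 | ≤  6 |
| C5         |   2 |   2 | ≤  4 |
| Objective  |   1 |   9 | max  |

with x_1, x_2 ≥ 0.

At x_1 = 0, x_2 = 2, compute slack b - a·x for each constraint:
  C1: 11 − 0 = 11  (slack)
  C2: 5 − 2 = 3  (slack)
  C3: 23 − 6 = 17  (slack)
  C4: 6 − 2 = 4  (slack)
  C5: 4 − 4 = 0  (binding)

Optimal: x_1 = 0, x_2 = 2
Binding: C5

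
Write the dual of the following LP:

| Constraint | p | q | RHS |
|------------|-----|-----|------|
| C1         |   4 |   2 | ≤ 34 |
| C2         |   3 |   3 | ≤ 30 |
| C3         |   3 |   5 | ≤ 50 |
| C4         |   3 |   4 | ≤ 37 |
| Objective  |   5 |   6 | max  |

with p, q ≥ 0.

Primal max cᵀx s.t. Ax ≤ b, x ≥ 0  →  Dual min bᵀy s.t. Aᵀy ≥ c, y ≥ 0.

Minimize: z = 34y1 + 30y2 + 50y3 + 37y4

Subject to:
  4y1 + 3y2 + 3y3 + 3y4 ≥ 5
  2y1 + 3y2 + 5y3 + 4y4 ≥ 6
  y1, y2, y3, y4 ≥ 0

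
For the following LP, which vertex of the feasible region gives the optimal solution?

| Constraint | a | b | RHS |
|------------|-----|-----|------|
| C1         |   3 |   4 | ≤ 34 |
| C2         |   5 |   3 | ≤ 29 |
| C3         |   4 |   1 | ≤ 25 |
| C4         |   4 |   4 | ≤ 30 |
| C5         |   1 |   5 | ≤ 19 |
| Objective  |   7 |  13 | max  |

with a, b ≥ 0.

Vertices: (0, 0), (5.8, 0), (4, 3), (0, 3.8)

Evaluate the objective at each vertex of the feasible region:
  z(0, 0) = 0
  z(5.8, 0) = 40.6
  z(4, 3) = 67  ←
  z(0, 3.8) = 49.4
The maximum is at a = 4, b = 3.

(4, 3)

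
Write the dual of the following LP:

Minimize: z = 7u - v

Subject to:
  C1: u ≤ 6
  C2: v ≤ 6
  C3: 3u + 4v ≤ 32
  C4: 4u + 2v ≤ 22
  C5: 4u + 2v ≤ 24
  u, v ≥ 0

Primal min cᵀx s.t. Ax ≤ b, x ≥ 0  →  Dual max −bᵀy s.t. Aᵀy ≥ −c, y ≥ 0.

Maximize: z = -6y1 - 6y2 - 32y3 - 22y4 - 24y5

Subject to:
  y1 + 3y3 + 4y4 + 4y5 ≥ -7
  y2 + 4y3 + 2y4 + 2y5 ≥ 1
  y1, y2, y3, y4, y5 ≥ 0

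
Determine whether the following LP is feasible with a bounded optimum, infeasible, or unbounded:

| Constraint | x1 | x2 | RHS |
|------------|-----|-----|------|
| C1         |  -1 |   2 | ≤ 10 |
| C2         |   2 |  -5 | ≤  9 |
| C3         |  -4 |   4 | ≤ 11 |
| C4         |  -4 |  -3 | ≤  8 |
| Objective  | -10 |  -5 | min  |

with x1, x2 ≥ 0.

Unbounded (objective can decrease without bound)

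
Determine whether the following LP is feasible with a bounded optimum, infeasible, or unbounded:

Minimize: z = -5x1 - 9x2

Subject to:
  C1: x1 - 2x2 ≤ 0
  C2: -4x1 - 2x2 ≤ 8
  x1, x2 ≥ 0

Unbounded (objective can decrease without bound)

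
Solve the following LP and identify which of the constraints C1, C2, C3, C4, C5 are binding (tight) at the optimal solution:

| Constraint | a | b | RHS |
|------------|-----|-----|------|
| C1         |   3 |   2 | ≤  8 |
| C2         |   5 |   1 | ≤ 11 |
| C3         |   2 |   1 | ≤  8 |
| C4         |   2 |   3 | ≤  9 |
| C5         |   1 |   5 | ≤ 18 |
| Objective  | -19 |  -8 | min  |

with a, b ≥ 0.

At a = 2, b = 1, compute slack b - a·x for each constraint:
  C1: 8 − 8 = 0  (binding)
  C2: 11 − 11 = 0  (binding)
  C3: 8 − 5 = 3  (slack)
  C4: 9 − 7 = 2  (slack)
  C5: 18 − 7 = 11  (slack)

Optimal: a = 2, b = 1
Binding: C1, C2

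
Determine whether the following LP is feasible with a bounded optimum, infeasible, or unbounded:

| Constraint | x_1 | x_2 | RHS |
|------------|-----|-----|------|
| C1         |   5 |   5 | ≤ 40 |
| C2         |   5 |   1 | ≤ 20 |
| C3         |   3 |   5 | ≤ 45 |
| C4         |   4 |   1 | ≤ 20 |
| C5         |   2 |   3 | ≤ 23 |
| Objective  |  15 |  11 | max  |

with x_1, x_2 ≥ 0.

Feasible with a bounded optimal solution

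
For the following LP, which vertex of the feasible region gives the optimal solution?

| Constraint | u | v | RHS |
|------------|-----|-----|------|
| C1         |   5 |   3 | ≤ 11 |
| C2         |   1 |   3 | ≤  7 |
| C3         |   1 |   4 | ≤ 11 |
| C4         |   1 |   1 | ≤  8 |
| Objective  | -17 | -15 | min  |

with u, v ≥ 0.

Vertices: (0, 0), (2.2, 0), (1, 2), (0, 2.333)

Evaluate the objective at each vertex of the feasible region:
  z(0, 0) = 0
  z(2.2, 0) = -37.4
  z(1, 2) = -47  ←
  z(0, 2.333) = -35
The minimum is at u = 1, v = 2.

(1, 2)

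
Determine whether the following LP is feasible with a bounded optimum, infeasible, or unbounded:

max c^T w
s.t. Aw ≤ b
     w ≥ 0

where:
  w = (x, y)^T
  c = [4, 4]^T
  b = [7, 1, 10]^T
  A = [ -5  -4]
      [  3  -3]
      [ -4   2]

Unbounded (objective can increase without bound)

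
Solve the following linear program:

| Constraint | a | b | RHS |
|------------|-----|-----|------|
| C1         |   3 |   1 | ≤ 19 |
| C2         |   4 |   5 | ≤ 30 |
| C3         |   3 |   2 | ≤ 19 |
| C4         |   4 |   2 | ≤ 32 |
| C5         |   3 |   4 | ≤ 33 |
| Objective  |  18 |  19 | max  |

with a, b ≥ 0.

Evaluate the objective at each vertex of the feasible region:
  z(0, 0) = 0
  z(6.333, 0) = 114
  z(5, 2) = 128  ←
  z(0, 6) = 114
The maximum is at a = 5, b = 2.

a = 5, b = 2, z = 128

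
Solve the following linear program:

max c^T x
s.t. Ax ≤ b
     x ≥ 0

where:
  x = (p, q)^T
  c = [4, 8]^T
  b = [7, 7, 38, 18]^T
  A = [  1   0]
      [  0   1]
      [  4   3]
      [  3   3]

Evaluate the objective at each vertex of the feasible region:
  z(0, 0) = 0
  z(6, 0) = 24
  z(0, 6) = 48  ←
The maximum is at p = 0, q = 6.

p = 0, q = 6, z = 48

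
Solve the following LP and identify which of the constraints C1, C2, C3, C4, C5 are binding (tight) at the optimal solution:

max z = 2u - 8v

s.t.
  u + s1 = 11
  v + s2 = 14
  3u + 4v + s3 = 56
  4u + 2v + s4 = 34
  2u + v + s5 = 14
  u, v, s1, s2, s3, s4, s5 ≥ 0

At u = 7, v = 0, compute slack b - a·x for each constraint:
  C1: 11 − 7 = 4  (slack)
  C2: 14 − 0 = 14  (slack)
  C3: 56 − 21 = 35  (slack)
  C4: 34 − 28 = 6  (slack)
  C5: 14 − 14 = 0  (binding)

Optimal: u = 7, v = 0
Binding: C5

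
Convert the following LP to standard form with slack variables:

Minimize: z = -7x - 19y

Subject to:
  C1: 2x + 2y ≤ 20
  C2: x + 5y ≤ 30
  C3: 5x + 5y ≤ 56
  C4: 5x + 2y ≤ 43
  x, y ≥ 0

min z = -7x - 19y

s.t.
  2x + 2y + s1 = 20
  x + 5y + s2 = 30
  5x + 5y + s3 = 56
  5x + 2y + s4 = 43
  x, y, s1, s2, s3, s4 ≥ 0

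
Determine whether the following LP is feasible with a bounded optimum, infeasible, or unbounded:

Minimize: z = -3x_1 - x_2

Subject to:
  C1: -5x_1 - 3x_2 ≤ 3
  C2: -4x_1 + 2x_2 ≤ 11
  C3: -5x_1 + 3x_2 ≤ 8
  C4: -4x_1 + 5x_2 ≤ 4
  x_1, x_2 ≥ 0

Unbounded (objective can decrease without bound)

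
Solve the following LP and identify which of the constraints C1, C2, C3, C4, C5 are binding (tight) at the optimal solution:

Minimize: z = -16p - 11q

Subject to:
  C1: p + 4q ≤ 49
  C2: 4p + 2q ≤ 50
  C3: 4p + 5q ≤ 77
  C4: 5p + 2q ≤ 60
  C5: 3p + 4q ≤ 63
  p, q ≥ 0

At p = 8, q = 9, compute slack b - a·x for each constraint:
  C1: 49 − 44 = 5  (slack)
  C2: 50 − 50 = 0  (binding)
  C3: 77 − 77 = 0  (binding)
  C4: 60 − 58 = 2  (slack)
  C5: 63 − 60 = 3  (slack)

Optimal: p = 8, q = 9
Binding: C2, C3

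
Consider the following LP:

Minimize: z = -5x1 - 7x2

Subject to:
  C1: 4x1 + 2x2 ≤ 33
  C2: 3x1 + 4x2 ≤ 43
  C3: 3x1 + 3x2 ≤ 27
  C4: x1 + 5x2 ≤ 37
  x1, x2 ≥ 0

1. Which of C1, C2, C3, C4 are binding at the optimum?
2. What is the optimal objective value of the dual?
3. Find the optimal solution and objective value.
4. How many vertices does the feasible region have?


1. C3, C4
2. -59
3. x1 = 2, x2 = 7, z = -59
4. 5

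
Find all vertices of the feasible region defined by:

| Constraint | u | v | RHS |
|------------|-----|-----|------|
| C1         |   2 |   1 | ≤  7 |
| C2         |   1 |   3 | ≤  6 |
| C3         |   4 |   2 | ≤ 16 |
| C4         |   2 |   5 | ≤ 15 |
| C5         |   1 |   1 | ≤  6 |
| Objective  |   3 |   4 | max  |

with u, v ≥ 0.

(0, 0), (3.5, 0), (3, 1), (0, 2)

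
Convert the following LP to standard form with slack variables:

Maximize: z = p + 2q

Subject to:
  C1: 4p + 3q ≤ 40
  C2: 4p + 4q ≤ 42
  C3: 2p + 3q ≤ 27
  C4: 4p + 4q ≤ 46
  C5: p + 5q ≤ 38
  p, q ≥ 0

max z = p + 2q

s.t.
  4p + 3q + s1 = 40
  4p + 4q + s2 = 42
  2p + 3q + s3 = 27
  4p + 4q + s4 = 46
  p + 5q + s5 = 38
  p, q, s1, s2, s3, s4, s5 ≥ 0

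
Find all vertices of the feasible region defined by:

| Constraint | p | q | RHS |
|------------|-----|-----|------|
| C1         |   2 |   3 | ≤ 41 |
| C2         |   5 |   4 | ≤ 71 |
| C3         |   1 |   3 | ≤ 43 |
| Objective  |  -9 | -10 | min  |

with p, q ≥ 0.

(0, 0), (14.2, 0), (7, 9), (0, 13.67)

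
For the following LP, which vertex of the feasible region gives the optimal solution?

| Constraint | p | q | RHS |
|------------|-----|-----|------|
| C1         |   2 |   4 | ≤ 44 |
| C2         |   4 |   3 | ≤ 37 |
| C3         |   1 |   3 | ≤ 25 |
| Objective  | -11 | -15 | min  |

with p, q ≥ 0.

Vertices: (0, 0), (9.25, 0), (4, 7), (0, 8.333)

Evaluate the objective at each vertex of the feasible region:
  z(0, 0) = 0
  z(9.25, 0) = -101.8
  z(4, 7) = -149  ←
  z(0, 8.333) = -125
The minimum is at p = 4, q = 7.

(4, 7)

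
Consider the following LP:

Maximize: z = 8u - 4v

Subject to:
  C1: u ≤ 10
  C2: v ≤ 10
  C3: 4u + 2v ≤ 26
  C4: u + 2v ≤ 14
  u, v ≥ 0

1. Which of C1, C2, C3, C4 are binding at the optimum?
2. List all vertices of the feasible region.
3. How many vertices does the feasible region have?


1. C3
2. (0, 0), (6.5, 0), (4, 5), (0, 7)
3. 4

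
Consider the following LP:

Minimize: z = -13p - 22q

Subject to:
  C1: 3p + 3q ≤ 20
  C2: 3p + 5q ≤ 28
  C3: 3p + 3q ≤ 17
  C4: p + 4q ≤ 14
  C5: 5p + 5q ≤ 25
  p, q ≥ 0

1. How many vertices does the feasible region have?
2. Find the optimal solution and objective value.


1. 4
2. p = 2, q = 3, z = -92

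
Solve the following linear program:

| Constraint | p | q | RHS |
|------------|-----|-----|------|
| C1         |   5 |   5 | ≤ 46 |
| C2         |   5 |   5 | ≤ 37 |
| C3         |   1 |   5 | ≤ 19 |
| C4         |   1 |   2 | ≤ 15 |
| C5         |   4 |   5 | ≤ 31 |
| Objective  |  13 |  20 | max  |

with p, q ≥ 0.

Evaluate the objective at each vertex of the feasible region:
  z(0, 0) = 0
  z(7.4, 0) = 96.2
  z(6, 1.4) = 106
  z(4, 3) = 112  ←
  z(0, 3.8) = 76
The maximum is at p = 4, q = 3.

p = 4, q = 3, z = 112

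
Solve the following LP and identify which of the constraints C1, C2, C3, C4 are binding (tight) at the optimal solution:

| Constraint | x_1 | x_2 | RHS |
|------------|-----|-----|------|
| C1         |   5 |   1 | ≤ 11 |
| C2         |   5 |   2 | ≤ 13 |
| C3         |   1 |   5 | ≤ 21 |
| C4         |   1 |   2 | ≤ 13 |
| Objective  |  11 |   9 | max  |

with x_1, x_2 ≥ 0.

At x_1 = 1, x_2 = 4, compute slack b - a·x for each constraint:
  C1: 11 − 9 = 2  (slack)
  C2: 13 − 13 = 0  (binding)
  C3: 21 − 21 = 0  (binding)
  C4: 13 − 9 = 4  (slack)

Optimal: x_1 = 1, x_2 = 4
Binding: C2, C3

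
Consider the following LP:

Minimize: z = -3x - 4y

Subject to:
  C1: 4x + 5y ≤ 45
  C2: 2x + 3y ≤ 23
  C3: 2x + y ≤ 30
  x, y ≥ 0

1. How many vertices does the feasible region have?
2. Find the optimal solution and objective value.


1. 4
2. x = 10, y = 1, z = -34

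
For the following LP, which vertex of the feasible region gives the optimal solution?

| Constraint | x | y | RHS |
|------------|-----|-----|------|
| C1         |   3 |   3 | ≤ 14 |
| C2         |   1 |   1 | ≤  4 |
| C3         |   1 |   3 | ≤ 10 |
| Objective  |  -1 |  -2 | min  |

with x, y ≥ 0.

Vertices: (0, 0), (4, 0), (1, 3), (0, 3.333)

Evaluate the objective at each vertex of the feasible region:
  z(0, 0) = 0
  z(4, 0) = -4
  z(1, 3) = -7  ←
  z(0, 3.333) = -6.667
The minimum is at x = 1, y = 3.

(1, 3)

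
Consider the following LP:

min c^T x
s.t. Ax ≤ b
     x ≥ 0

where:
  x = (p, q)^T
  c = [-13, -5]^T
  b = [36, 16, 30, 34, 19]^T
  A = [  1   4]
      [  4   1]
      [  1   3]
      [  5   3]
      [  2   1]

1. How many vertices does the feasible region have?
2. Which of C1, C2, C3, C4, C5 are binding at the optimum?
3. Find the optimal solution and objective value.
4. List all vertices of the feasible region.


1. 5
2. C2, C4
3. p = 2, q = 8, z = -66
4. (0, 0), (4, 0), (2, 8), (1.647, 8.588), (0, 9)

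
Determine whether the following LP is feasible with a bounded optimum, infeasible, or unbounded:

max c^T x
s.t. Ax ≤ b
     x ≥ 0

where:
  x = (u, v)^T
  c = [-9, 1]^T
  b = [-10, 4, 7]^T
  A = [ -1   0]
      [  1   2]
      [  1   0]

Infeasible (no feasible solution exists)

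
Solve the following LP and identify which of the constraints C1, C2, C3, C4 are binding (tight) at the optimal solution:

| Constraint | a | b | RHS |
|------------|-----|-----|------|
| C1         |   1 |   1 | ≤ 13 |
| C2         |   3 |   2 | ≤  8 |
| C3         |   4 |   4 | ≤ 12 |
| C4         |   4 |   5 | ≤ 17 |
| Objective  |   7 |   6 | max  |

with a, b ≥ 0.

At a = 2, b = 1, compute slack b - a·x for each constraint:
  C1: 13 − 3 = 10  (slack)
  C2: 8 − 8 = 0  (binding)
  C3: 12 − 12 = 0  (binding)
  C4: 17 − 13 = 4  (slack)

Optimal: a = 2, b = 1
Binding: C2, C3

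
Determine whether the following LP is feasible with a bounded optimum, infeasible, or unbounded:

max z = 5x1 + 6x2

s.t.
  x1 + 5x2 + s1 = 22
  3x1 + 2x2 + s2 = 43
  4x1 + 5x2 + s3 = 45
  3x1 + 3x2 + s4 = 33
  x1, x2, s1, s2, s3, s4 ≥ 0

Feasible with a bounded optimal solution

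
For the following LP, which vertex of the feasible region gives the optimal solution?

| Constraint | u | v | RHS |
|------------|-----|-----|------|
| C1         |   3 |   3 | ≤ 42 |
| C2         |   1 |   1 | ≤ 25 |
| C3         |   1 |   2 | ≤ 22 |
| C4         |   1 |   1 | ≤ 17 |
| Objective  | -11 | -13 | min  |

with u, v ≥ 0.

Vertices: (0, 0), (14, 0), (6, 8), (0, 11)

Evaluate the objective at each vertex of the feasible region:
  z(0, 0) = 0
  z(14, 0) = -154
  z(6, 8) = -170  ←
  z(0, 11) = -143
The minimum is at u = 6, v = 8.

(6, 8)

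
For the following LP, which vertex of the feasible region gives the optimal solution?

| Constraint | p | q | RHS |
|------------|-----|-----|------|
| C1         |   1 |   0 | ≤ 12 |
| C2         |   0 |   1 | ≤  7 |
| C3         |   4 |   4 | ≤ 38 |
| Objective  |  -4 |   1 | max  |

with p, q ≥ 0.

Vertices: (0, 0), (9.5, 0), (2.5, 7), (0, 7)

Evaluate the objective at each vertex of the feasible region:
  z(0, 0) = 0
  z(9.5, 0) = -38
  z(2.5, 7) = -3
  z(0, 7) = 7  ←
The maximum is at p = 0, q = 7.

(0, 7)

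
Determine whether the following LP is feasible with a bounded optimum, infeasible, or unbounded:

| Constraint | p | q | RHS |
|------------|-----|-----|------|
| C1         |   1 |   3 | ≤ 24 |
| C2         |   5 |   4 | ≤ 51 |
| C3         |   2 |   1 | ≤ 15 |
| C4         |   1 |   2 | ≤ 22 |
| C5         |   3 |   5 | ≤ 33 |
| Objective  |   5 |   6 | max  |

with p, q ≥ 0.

Feasible with a bounded optimal solution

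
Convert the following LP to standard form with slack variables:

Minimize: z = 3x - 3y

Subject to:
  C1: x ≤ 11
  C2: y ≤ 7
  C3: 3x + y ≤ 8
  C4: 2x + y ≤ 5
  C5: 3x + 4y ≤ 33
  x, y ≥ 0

min z = 3x - 3y

s.t.
  x + s1 = 11
  y + s2 = 7
  3x + y + s3 = 8
  2x + y + s4 = 5
  3x + 4y + s5 = 33
  x, y, s1, s2, s3, s4, s5 ≥ 0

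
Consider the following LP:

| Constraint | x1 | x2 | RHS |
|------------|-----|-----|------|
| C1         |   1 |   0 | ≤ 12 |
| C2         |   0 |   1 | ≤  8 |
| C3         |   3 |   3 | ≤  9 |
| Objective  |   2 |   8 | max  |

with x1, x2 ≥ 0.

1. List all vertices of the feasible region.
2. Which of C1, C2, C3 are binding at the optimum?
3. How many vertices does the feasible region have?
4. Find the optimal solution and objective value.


1. (0, 0), (3, 0), (0, 3)
2. C3
3. 3
4. x1 = 0, x2 = 3, z = 24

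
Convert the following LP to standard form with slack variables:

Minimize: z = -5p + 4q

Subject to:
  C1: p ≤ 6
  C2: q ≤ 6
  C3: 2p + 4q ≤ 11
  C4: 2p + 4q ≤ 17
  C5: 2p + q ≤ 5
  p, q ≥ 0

min z = -5p + 4q

s.t.
  p + s1 = 6
  q + s2 = 6
  2p + 4q + s3 = 11
  2p + 4q + s4 = 17
  2p + q + s5 = 5
  p, q, s1, s2, s3, s4, s5 ≥ 0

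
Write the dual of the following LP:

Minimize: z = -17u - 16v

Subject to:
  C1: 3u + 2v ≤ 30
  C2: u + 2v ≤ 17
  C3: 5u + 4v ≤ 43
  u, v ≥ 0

Primal min cᵀx s.t. Ax ≤ b, x ≥ 0  →  Dual max −bᵀy s.t. Aᵀy ≥ −c, y ≥ 0.

Maximize: z = -30y1 - 17y2 - 43y3

Subject to:
  3y1 + y2 + 5y3 ≥ 17
  2y1 + 2y2 + 4y3 ≥ 16
  y1, y2, y3 ≥ 0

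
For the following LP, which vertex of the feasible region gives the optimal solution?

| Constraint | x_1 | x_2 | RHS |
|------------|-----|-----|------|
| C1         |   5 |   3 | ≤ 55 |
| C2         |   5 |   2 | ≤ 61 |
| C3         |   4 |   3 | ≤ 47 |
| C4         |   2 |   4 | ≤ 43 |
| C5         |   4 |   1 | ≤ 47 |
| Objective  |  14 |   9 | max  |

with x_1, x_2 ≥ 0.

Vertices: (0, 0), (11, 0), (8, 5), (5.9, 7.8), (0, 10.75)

Evaluate the objective at each vertex of the feasible region:
  z(0, 0) = 0
  z(11, 0) = 154
  z(8, 5) = 157  ←
  z(5.9, 7.8) = 152.8
  z(0, 10.75) = 96.75
The maximum is at x_1 = 8, x_2 = 5.

(8, 5)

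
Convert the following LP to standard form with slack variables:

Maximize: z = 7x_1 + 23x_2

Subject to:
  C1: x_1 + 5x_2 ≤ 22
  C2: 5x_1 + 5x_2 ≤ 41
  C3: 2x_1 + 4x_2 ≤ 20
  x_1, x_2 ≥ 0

max z = 7x_1 + 23x_2

s.t.
  x_1 + 5x_2 + s1 = 22
  5x_1 + 5x_2 + s2 = 41
  2x_1 + 4x_2 + s3 = 20
  x_1, x_2, s1, s2, s3 ≥ 0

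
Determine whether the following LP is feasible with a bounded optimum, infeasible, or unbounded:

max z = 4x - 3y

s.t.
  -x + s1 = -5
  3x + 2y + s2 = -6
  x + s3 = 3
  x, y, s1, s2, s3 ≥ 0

Infeasible (no feasible solution exists)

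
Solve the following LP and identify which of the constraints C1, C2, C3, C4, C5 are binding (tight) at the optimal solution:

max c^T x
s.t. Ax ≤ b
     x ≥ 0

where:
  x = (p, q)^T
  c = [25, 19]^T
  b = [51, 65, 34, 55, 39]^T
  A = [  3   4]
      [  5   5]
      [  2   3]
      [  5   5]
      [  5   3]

At p = 3, q = 8, compute slack b - a·x for each constraint:
  C1: 51 − 41 = 10  (slack)
  C2: 65 − 55 = 10  (slack)
  C3: 34 − 30 = 4  (slack)
  C4: 55 − 55 = 0  (binding)
  C5: 39 − 39 = 0  (binding)

Optimal: p = 3, q = 8
Binding: C4, C5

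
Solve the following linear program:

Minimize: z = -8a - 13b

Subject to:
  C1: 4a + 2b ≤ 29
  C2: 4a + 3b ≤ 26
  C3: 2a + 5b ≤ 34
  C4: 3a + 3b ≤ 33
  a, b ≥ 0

Evaluate the objective at each vertex of the feasible region:
  z(0, 0) = 0
  z(6.5, 0) = -52
  z(2, 6) = -94  ←
  z(0, 6.8) = -88.4
The minimum is at a = 2, b = 6.

a = 2, b = 6, z = -94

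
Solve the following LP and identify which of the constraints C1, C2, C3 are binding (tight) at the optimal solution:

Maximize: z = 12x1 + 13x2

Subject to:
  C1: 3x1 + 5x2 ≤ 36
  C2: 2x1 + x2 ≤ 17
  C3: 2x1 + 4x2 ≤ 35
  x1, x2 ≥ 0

At x1 = 7, x2 = 3, compute slack b - a·x for each constraint:
  C1: 36 − 36 = 0  (binding)
  C2: 17 − 17 = 0  (binding)
  C3: 35 − 26 = 9  (slack)

Optimal: x1 = 7, x2 = 3
Binding: C1, C2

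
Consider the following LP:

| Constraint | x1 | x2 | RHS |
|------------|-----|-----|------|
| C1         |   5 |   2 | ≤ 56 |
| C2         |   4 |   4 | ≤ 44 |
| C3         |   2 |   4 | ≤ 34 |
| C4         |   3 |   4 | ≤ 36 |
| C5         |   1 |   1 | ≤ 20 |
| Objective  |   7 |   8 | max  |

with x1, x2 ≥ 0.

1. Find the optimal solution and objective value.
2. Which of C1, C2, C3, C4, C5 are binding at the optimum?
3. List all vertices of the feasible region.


1. x1 = 8, x2 = 3, z = 80
2. C2, C4
3. (0, 0), (11, 0), (8, 3), (2, 7.5), (0, 8.5)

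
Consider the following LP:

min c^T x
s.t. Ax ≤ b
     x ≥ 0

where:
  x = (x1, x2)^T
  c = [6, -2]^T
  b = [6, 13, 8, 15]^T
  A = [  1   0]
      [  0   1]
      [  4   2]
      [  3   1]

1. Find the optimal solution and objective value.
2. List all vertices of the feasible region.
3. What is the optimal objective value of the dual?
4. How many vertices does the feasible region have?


1. x1 = 0, x2 = 4, z = -8
2. (0, 0), (2, 0), (0, 4)
3. -8
4. 3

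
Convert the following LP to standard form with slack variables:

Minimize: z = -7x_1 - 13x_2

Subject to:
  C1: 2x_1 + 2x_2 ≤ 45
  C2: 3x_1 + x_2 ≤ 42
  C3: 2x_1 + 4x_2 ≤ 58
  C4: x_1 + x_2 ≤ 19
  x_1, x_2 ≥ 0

min z = -7x_1 - 13x_2

s.t.
  2x_1 + 2x_2 + s1 = 45
  3x_1 + x_2 + s2 = 42
  2x_1 + 4x_2 + s3 = 58
  x_1 + x_2 + s4 = 19
  x_1, x_2, s1, s2, s3, s4 ≥ 0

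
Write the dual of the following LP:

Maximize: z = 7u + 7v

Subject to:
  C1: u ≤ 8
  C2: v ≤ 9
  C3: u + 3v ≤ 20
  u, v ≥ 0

Primal max cᵀx s.t. Ax ≤ b, x ≥ 0  →  Dual min bᵀy s.t. Aᵀy ≥ c, y ≥ 0.

Minimize: z = 8y1 + 9y2 + 20y3

Subject to:
  y1 + y3 ≥ 7
  y2 + 3y3 ≥ 7
  y1, y2, y3 ≥ 0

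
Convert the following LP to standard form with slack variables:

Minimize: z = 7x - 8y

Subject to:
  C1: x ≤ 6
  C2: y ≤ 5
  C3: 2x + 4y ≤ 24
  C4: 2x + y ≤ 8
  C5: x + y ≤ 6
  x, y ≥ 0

min z = 7x - 8y

s.t.
  x + s1 = 6
  y + s2 = 5
  2x + 4y + s3 = 24
  2x + y + s4 = 8
  x + y + s5 = 6
  x, y, s1, s2, s3, s4, s5 ≥ 0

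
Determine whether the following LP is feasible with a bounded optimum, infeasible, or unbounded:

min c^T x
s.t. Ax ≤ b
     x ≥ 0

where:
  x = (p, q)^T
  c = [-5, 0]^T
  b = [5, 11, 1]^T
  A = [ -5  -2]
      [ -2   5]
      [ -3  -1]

Unbounded (objective can decrease without bound)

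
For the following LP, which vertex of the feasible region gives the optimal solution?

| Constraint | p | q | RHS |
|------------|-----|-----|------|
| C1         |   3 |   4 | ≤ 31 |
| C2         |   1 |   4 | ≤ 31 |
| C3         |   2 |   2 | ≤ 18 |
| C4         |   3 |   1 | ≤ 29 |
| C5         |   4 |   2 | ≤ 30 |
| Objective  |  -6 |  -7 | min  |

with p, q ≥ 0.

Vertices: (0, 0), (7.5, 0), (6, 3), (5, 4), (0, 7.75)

Evaluate the objective at each vertex of the feasible region:
  z(0, 0) = 0
  z(7.5, 0) = -45
  z(6, 3) = -57
  z(5, 4) = -58  ←
  z(0, 7.75) = -54.25
The minimum is at p = 5, q = 4.

(5, 4)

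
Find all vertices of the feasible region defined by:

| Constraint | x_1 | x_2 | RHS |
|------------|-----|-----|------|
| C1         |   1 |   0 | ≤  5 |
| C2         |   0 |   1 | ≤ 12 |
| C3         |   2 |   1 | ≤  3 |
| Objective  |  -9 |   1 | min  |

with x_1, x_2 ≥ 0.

(0, 0), (1.5, 0), (0, 3)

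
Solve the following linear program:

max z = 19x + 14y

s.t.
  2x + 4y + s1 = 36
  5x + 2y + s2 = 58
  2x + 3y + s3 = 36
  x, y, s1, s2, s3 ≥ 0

Evaluate the objective at each vertex of the feasible region:
  z(0, 0) = 0
  z(11.6, 0) = 220.4
  z(10, 4) = 246  ←
  z(0, 9) = 126
The maximum is at x = 10, y = 4.

x = 10, y = 4, z = 246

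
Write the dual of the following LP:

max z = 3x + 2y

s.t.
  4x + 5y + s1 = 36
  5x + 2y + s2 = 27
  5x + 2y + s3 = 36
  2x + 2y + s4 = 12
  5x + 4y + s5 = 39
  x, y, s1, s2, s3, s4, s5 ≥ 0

Primal max cᵀx s.t. Ax ≤ b, x ≥ 0  →  Dual min bᵀy s.t. Aᵀy ≥ c, y ≥ 0.

Minimize: z = 36y1 + 27y2 + 36y3 + 12y4 + 39y5

Subject to:
  4y1 + 5y2 + 5y3 + 2y4 + 5y5 ≥ 3
  5y1 + 2y2 + 2y3 + 2y4 + 4y5 ≥ 2
  y1, y2, y3, y4, y5 ≥ 0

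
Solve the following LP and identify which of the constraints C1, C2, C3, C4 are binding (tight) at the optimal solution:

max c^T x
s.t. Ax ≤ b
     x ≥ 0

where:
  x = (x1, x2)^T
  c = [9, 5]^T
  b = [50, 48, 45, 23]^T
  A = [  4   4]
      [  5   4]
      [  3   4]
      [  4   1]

At x1 = 4, x2 = 7, compute slack b - a·x for each constraint:
  C1: 50 − 44 = 6  (slack)
  C2: 48 − 48 = 0  (binding)
  C3: 45 − 40 = 5  (slack)
  C4: 23 − 23 = 0  (binding)

Optimal: x1 = 4, x2 = 7
Binding: C2, C4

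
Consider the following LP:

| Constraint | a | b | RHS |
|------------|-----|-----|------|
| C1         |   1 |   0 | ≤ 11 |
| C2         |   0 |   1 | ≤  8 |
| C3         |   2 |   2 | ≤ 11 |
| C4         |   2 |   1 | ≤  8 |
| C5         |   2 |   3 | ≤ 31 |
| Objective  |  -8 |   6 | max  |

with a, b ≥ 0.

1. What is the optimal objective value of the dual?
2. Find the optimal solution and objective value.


1. 33
2. a = 0, b = 5.5, z = 33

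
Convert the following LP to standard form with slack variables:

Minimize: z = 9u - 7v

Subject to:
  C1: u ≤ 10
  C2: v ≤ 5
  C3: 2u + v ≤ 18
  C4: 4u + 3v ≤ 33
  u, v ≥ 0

min z = 9u - 7v

s.t.
  u + s1 = 10
  v + s2 = 5
  2u + v + s3 = 18
  4u + 3v + s4 = 33
  u, v, s1, s2, s3, s4 ≥ 0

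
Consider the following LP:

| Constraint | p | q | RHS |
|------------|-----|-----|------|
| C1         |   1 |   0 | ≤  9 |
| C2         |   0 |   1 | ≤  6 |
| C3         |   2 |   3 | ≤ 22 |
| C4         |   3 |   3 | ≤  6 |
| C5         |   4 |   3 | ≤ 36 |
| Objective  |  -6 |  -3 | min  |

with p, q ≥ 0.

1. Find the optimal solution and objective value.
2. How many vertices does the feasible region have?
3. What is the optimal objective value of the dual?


1. p = 2, q = 0, z = -12
2. 3
3. -12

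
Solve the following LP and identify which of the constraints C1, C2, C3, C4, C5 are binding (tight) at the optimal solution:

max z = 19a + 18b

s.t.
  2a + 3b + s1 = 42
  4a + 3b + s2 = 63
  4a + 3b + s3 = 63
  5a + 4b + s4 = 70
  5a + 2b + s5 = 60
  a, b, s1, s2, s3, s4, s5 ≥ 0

At a = 6, b = 10, compute slack b - a·x for each constraint:
  C1: 42 − 42 = 0  (binding)
  C2: 63 − 54 = 9  (slack)
  C3: 63 − 54 = 9  (slack)
  C4: 70 − 70 = 0  (binding)
  C5: 60 − 50 = 10  (slack)

Optimal: a = 6, b = 10
Binding: C1, C4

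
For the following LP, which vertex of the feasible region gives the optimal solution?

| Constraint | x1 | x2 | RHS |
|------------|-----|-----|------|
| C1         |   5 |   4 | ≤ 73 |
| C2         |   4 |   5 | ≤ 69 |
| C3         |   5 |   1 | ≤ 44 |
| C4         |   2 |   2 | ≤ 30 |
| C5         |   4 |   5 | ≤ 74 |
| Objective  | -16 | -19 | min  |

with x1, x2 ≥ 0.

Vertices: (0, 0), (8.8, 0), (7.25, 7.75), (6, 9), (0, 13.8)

Evaluate the objective at each vertex of the feasible region:
  z(0, 0) = 0
  z(8.8, 0) = -140.8
  z(7.25, 7.75) = -263.2
  z(6, 9) = -267  ←
  z(0, 13.8) = -262.2
The minimum is at x1 = 6, x2 = 9.

(6, 9)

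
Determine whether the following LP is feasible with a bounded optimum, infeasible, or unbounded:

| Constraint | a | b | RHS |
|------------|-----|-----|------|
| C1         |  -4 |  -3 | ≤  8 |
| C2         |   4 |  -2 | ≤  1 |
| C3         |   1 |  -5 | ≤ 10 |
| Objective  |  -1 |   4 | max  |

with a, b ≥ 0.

Unbounded (objective can increase without bound)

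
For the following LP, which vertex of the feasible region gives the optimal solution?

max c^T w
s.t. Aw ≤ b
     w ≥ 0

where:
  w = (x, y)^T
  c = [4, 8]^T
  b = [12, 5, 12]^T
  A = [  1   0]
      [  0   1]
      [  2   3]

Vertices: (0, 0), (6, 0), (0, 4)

Evaluate the objective at each vertex of the feasible region:
  z(0, 0) = 0
  z(6, 0) = 24
  z(0, 4) = 32  ←
The maximum is at x = 0, y = 4.

(0, 4)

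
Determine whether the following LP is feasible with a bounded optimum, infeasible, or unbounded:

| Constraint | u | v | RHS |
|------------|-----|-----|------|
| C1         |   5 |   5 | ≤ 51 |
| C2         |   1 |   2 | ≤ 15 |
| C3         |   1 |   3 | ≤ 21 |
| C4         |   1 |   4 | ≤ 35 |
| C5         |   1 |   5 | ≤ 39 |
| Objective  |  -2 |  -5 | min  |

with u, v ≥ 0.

Feasible with a bounded optimal solution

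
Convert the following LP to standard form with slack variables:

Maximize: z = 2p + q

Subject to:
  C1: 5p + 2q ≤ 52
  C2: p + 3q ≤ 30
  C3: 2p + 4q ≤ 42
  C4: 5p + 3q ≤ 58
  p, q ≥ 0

max z = 2p + q

s.t.
  5p + 2q + s1 = 52
  p + 3q + s2 = 30
  2p + 4q + s3 = 42
  5p + 3q + s4 = 58
  p, q, s1, s2, s3, s4 ≥ 0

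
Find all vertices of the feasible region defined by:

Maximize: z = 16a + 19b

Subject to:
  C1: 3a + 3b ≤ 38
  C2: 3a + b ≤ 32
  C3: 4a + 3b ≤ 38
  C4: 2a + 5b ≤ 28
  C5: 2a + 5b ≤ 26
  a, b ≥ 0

(0, 0), (9.5, 0), (8, 2), (0, 5.2)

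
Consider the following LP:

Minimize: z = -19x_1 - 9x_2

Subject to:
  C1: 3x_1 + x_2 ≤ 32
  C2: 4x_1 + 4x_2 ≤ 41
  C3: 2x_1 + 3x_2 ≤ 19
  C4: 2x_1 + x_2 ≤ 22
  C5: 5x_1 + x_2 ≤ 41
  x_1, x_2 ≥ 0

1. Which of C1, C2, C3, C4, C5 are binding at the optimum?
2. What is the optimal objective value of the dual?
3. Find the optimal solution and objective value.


1. C3, C5
2. -161
3. x_1 = 8, x_2 = 1, z = -161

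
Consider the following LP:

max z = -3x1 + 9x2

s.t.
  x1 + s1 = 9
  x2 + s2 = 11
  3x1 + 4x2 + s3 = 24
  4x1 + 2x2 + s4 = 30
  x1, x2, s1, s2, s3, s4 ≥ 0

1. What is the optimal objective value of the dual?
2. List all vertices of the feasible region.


1. 54
2. (0, 0), (7.5, 0), (7.2, 0.6), (0, 6)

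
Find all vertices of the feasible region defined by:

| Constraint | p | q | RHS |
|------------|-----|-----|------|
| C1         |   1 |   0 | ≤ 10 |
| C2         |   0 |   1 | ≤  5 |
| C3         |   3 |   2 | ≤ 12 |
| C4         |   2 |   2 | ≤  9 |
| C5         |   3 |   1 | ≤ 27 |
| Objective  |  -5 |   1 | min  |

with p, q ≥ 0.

(0, 0), (4, 0), (3, 1.5), (0, 4.5)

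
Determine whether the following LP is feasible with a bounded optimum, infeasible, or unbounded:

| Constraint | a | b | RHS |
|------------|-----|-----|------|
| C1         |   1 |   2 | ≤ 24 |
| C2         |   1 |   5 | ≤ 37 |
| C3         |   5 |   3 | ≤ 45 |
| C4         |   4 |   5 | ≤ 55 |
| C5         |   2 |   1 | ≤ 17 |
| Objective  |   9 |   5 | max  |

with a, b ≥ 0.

Feasible with a bounded optimal solution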